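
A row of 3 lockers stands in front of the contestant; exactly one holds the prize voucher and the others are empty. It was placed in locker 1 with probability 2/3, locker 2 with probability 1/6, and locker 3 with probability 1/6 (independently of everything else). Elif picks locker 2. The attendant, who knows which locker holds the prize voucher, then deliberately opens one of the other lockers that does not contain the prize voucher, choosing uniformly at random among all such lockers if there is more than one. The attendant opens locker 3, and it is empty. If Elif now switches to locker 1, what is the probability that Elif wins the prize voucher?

Condition on the true location of the prize voucher.
If it is in locker 1 (prior 2/3): the attendant has no choice, probability 1; weight (2/3)·1 = 2/3.
If it is in locker 2 (prior 1/6): the attendant has 2 equally likely choices, so probability 1/2; weight (1/6)·(1/2) = 1/12.
If it is in locker 3 (prior 1/6): the attendant opened locker 3, so this case is ruled out; weight (1/6)·0 = 0.
The weights sum to 3/4.
So P(the prize voucher in locker 1 | the attendant opened locker 3) = (2/3) / (3/4) = 8/9.

8/9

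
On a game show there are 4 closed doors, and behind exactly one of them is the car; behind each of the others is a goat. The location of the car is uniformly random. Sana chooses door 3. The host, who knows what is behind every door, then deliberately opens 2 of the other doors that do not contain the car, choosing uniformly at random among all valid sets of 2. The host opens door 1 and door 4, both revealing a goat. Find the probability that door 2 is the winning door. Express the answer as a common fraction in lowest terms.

3/4

Apply Bayes' rule, conditioning on where the car actually is.
If it is behind either of doors 1 and 4 (prior 1/4 each): that door was opened and seen not to hold the prize — ruled out; weight (1/4)·0 = 0 each.
If it is behind door 2 (prior 1/4): the host has no choice, probability 1; weight (1/4)·1 = 1/4.
If it is behind door 3 (prior 1/4): the host has 3 equally likely choices, so probability 1/3; weight (1/4)·(1/3) = 1/12.
The weights sum to 1/3.
So P(the car behind door 2 | the host opened door 1 and door 4) = (1/4) / (1/3) = 3/4.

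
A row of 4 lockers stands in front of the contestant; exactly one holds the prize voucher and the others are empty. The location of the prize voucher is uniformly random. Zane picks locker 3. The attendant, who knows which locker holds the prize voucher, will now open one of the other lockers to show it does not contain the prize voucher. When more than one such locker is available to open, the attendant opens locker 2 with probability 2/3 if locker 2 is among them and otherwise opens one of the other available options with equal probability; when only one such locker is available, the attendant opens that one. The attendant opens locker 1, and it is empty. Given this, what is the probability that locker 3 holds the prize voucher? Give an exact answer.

Apply Bayes' rule, conditioning on where the prize voucher actually is.
If it is in locker 1 (prior 1/4): the attendant opened locker 1, so this case is ruled out; weight (1/4)·0 = 0.
If it is in locker 2 (prior 1/4): locker 2 holds the prize so is unavailable; the attendant chooses uniformly among the 2 others, probability 1/2; weight (1/4)·(1/2) = 1/8.
If it is in locker 3 (prior 1/4): locker 2 is available but not opened; locker 1 gets probability (1 − 2/3)/2 = 1/6; weight (1/4)·(1/6) = 1/24.
If it is in locker 4 (prior 1/4): locker 2 is available but not opened, probability 1/3; weight (1/4)·(1/3) = 1/12.
The weights sum to 1/4.
So P(the prize voucher in locker 3 | the attendant opened locker 1) = (1/24) / (1/4) = 1/6.

1/6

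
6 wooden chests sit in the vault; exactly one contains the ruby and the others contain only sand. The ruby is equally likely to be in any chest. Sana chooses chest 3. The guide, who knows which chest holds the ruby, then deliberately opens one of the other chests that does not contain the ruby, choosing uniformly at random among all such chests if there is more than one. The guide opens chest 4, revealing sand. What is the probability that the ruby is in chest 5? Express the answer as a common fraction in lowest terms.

Condition on the true location of the ruby.
If it is in any of chests 1, 2, 5, and 6 (prior 1/6 each): the guide has 4 equally likely choices, so probability 1/4; weight (1/6)·(1/4) = 1/24 each.
If it is in chest 3 (prior 1/6): the guide has 5 equally likely choices, so probability 1/5; weight (1/6)·(1/5) = 1/30.
If it is in chest 4 (prior 1/6): the guide opened chest 4, so this case is ruled out; weight (1/6)·0 = 0.
The weights sum to 1/5.
So P(the ruby in chest 5 | the guide opened chest 4) = (1/24) / (1/5) = 5/24.

5/24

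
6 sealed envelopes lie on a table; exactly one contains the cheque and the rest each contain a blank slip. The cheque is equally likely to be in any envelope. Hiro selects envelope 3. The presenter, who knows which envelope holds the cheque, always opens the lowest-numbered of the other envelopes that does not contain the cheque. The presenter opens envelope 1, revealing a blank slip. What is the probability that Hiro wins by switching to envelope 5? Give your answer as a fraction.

1/5

Consider each possible location of the cheque in turn.
If it is in envelope 1 (prior 1/6): the presenter opened envelope 1, so this case is ruled out; weight (1/6)·0 = 0.
If it is in any of envelopes 2, 3, 4, 5, and 6 (prior 1/6 each): envelope 1 is the lowest-numbered option available, probability 1; weight (1/6)·1 = 1/6 each.
The weights sum to 5/6.
So P(the cheque in envelope 5 | the presenter opened envelope 1) = (1/6) / (5/6) = 1/5.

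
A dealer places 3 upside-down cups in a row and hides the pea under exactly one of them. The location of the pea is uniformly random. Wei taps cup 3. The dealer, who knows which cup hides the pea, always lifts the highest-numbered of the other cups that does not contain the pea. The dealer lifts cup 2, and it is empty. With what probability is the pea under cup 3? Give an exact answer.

1/2

Consider each possible location of the pea in turn.
If it is under either of cups 1 and 3 (prior 1/3 each): cup 2 is the highest-numbered option available, probability 1; weight (1/3)·1 = 1/3 each.
If it is under cup 2 (prior 1/3): the dealer opened cup 2, so this case is ruled out; weight (1/3)·0 = 0.
The weights sum to 2/3.
So P(the pea under cup 3 | the dealer opened cup 2) = (1/3) / (2/3) = 1/2.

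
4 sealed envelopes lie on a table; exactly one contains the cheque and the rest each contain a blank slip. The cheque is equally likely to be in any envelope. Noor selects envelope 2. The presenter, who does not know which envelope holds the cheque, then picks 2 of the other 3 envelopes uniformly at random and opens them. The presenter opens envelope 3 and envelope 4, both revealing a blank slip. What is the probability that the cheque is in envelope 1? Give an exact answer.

1/2

Apply Bayes' rule, conditioning on where the cheque actually is.
If it is in either of envelopes 1 and 2 (prior 1/4 each): the presenter picks exactly this set with probability 1/3 regardless, and none is the prize; weight (1/4)·(1/3) = 1/12 each.
If it is in either of envelopes 3 and 4 (prior 1/4 each): that envelope was opened and seen not to hold the prize — ruled out; weight (1/4)·0 = 0 each.
The weights sum to 1/6.
So P(the cheque in envelope 1 | the presenter opened envelope 3 and envelope 4) = (1/12) / (1/6) = 1/2.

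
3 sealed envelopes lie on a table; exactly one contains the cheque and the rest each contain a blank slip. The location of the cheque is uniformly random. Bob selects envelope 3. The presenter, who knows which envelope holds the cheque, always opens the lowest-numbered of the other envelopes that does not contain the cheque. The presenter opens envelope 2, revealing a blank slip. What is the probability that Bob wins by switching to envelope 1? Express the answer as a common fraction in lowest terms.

Apply Bayes' rule, conditioning on where the cheque actually is.
If it is in envelope 1 (prior 1/3): envelope 2 is the lowest-numbered option available, probability 1; weight (1/3)·1 = 1/3.
If it is in envelope 2 (prior 1/3): the presenter opened envelope 2, so this case is ruled out; weight (1/3)·0 = 0.
If it is in envelope 3 (prior 1/3): the presenter would have opened envelope 1 instead, probability 0; weight (1/3)·0 = 0.
The weights sum to 1/3.
So P(the cheque in envelope 1 | the presenter opened envelope 2) = (1/3) / (1/3) = 1.

1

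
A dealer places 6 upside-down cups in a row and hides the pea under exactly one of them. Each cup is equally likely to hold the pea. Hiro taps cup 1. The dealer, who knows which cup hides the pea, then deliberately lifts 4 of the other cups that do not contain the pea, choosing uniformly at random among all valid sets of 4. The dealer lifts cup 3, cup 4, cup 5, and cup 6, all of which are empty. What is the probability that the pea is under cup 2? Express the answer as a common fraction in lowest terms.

Condition on the true location of the pea.
If it is under cup 1 (prior 1/6): the dealer has 5 equally likely choices, so probability 1/5; weight (1/6)·(1/5) = 1/30.
If it is under cup 2 (prior 1/6): the dealer has no choice, probability 1; weight (1/6)·1 = 1/6.
If it is under any of cups 3, 4, 5, and 6 (prior 1/6 each): that cup was opened and seen not to hold the prize — ruled out; weight (1/6)·0 = 0 each.
The weights sum to 1/5.
So P(the pea under cup 2 | the dealer opened cup 3, cup 4, cup 5, and cup 6) = (1/6) / (1/5) = 5/6.

5/6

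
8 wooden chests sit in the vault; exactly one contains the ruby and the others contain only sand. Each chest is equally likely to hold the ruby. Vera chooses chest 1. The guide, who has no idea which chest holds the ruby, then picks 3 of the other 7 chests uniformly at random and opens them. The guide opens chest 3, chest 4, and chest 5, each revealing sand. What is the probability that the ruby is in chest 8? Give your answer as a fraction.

Condition on the true location of the ruby.
If it is in any of chests 1, 2, 6, 7, and 8 (prior 1/8 each): the guide picks exactly this set with probability 1/35 regardless, and none is the prize; weight (1/8)·(1/35) = 1/280 each.
If it is in any of chests 3, 4, and 5 (prior 1/8 each): that chest was opened and seen not to hold the prize — ruled out; weight (1/8)·0 = 0 each.
The weights sum to 1/56.
So P(the ruby in chest 8 | the guide opened chest 3, chest 4, and chest 5) = (1/280) / (1/56) = 1/5.

1/5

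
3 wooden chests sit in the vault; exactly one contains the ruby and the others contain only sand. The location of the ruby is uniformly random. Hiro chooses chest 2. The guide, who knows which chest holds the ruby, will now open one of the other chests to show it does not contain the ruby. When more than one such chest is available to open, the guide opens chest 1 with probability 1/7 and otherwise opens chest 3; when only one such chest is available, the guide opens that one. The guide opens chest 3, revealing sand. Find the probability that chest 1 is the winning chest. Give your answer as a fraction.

Condition on the true location of the ruby.
If it is in chest 1 (prior 1/3): only chest 3 is available, probability 1; weight (1/3)·1 = 1/3.
If it is in chest 2 (prior 1/3): chest 1 is available but not opened, probability 6/7; weight (1/3)·(6/7) = 2/7.
If it is in chest 3 (prior 1/3): the guide opened chest 3, so this case is ruled out; weight (1/3)·0 = 0.
The weights sum to 13/21.
So P(the ruby in chest 1 | the guide opened chest 3) = (1/3) / (13/21) = 7/13.

7/13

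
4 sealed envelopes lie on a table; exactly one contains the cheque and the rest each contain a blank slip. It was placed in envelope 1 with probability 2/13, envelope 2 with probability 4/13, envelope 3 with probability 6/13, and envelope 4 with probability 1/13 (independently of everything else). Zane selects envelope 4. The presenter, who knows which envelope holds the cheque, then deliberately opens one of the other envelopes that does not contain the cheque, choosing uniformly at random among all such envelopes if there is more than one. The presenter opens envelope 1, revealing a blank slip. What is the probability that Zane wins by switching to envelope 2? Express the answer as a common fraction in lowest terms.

Consider each possible location of the cheque in turn.
If it is in envelope 1 (prior 2/13): the presenter opened envelope 1, so this case is ruled out; weight (2/13)·0 = 0.
If it is in envelope 2 (prior 4/13): the presenter has 2 equally likely choices, so probability 1/2; weight (4/13)·(1/2) = 2/13.
If it is in envelope 3 (prior 6/13): the presenter has 2 equally likely choices, so probability 1/2; weight (6/13)·(1/2) = 3/13.
If it is in envelope 4 (prior 1/13): the presenter has 3 equally likely choices, so probability 1/3; weight (1/13)·(1/3) = 1/39.
The weights sum to 16/39.
So P(the cheque in envelope 2 | the presenter opened envelope 1) = (2/13) / (16/39) = 3/8.

3/8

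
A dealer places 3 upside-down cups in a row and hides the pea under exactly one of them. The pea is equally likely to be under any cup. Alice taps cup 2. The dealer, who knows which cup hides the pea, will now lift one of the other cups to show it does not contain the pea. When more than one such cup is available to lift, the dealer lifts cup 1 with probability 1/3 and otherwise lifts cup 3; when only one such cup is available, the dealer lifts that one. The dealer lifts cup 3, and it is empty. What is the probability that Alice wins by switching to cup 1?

3/5

Consider each possible location of the pea in turn.
If it is under cup 1 (prior 1/3): only cup 3 is available, probability 1; weight (1/3)·1 = 1/3.
If it is under cup 2 (prior 1/3): cup 1 is available but not opened, probability 2/3; weight (1/3)·(2/3) = 2/9.
If it is under cup 3 (prior 1/3): the dealer opened cup 3, so this case is ruled out; weight (1/3)·0 = 0.
The weights sum to 5/9.
So P(the pea under cup 1 | the dealer opened cup 3) = (1/3) / (5/9) = 3/5.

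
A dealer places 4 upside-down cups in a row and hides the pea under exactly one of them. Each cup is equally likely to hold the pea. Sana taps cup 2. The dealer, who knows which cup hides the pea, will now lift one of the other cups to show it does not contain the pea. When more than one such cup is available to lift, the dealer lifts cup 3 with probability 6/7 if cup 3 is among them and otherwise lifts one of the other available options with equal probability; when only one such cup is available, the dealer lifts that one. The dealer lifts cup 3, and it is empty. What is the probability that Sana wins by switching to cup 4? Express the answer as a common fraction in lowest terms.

1/3

Apply Bayes' rule, conditioning on where the pea actually is.
If it is under any of cups 1, 2, and 4 (prior 1/4 each): cup 3 is available, opened with probability 6/7; weight (1/4)·(6/7) = 3/14 each.
If it is under cup 3 (prior 1/4): the dealer opened cup 3, so this case is ruled out; weight (1/4)·0 = 0.
The weights sum to 9/14.
So P(the pea under cup 4 | the dealer opened cup 3) = (3/14) / (9/14) = 1/3.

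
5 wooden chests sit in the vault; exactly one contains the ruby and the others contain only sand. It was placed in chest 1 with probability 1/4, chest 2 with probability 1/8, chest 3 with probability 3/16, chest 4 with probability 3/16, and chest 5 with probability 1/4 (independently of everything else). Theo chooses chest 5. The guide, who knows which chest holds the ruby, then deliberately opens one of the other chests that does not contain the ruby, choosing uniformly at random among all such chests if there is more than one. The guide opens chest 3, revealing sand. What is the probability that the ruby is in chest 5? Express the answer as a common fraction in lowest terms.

Consider each possible location of the ruby in turn.
If it is in chest 1 (prior 1/4): the guide has 3 equally likely choices, so probability 1/3; weight (1/4)·(1/3) = 1/12.
If it is in chest 2 (prior 1/8): the guide has 3 equally likely choices, so probability 1/3; weight (1/8)·(1/3) = 1/24.
If it is in chest 3 (prior 3/16): the guide opened chest 3, so this case is ruled out; weight (3/16)·0 = 0.
If it is in chest 4 (prior 3/16): the guide has 3 equally likely choices, so probability 1/3; weight (3/16)·(1/3) = 1/16.
If it is in chest 5 (prior 1/4): the guide has 4 equally likely choices, so probability 1/4; weight (1/4)·(1/4) = 1/16.
The weights sum to 1/4.
So P(the ruby in chest 5 | the guide opened chest 3) = (1/16) / (1/4) = 1/4.

1/4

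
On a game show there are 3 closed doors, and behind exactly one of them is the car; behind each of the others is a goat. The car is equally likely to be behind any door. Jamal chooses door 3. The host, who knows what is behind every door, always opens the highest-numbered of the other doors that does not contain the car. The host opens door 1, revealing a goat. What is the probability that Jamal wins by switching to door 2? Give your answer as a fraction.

1

Consider each possible location of the car in turn.
If it is behind door 1 (prior 1/3): the host opened door 1, so this case is ruled out; weight (1/3)·0 = 0.
If it is behind door 2 (prior 1/3): door 1 is the highest-numbered option available, probability 1; weight (1/3)·1 = 1/3.
If it is behind door 3 (prior 1/3): the host would have opened door 2 instead, probability 0; weight (1/3)·0 = 0.
The weights sum to 1/3.
So P(the car behind door 2 | the host opened door 1) = (1/3) / (1/3) = 1.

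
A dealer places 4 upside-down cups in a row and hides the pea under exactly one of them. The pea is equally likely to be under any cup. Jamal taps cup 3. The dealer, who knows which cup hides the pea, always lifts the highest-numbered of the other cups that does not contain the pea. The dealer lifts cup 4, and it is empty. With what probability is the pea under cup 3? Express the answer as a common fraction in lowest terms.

Condition on the true location of the pea.
If it is under any of cups 1, 2, and 3 (prior 1/4 each): cup 4 is the highest-numbered option available, probability 1; weight (1/4)·1 = 1/4 each.
If it is under cup 4 (prior 1/4): the dealer opened cup 4, so this case is ruled out; weight (1/4)·0 = 0.
The weights sum to 3/4.
So P(the pea under cup 3 | the dealer opened cup 4) = (1/4) / (3/4) = 1/3.

1/3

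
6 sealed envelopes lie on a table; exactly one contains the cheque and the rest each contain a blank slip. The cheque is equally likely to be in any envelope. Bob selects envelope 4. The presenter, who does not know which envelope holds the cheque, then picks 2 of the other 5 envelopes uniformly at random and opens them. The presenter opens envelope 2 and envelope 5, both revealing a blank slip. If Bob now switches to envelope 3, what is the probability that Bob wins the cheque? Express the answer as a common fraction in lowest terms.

Because the presenter chose which envelopes to open without knowing where the cheque is, the choice is independent of the prize location. Learning that none of the 2 opened envelopes holds the cheque simply rules out those 2 locations and leaves the remaining 4 envelopes still equally likely by symmetry.
So P(the cheque in envelope 3) = 1/4.

1/4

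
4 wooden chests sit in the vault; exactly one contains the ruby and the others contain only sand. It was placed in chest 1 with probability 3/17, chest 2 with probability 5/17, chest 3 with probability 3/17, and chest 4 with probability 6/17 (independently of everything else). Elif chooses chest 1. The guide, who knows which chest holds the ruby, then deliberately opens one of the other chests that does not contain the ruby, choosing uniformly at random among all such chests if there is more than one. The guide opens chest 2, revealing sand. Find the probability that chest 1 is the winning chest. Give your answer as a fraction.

2/11

Consider each possible location of the ruby in turn.
If it is in chest 1 (prior 3/17): the guide has 3 equally likely choices, so probability 1/3; weight (3/17)·(1/3) = 1/17.
If it is in chest 2 (prior 5/17): the guide opened chest 2, so this case is ruled out; weight (5/17)·0 = 0.
If it is in chest 3 (prior 3/17): the guide has 2 equally likely choices, so probability 1/2; weight (3/17)·(1/2) = 3/34.
If it is in chest 4 (prior 6/17): the guide has 2 equally likely choices, so probability 1/2; weight (6/17)·(1/2) = 3/17.
The weights sum to 11/34.
So P(the ruby in chest 1 | the guide opened chest 2) = (1/17) / (11/34) = 2/11.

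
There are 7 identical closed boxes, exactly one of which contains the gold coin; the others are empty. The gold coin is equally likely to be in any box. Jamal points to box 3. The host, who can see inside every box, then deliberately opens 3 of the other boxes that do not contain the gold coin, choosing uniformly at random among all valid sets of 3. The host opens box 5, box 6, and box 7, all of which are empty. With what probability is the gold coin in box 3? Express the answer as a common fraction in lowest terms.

1/7

Apply Bayes' rule, conditioning on where the gold coin actually is.
If it is in any of boxes 1, 2, and 4 (prior 1/7 each): the host has 10 equally likely choices, so probability 1/10; weight (1/7)·(1/10) = 1/70 each.
If it is in box 3 (prior 1/7): the host has 20 equally likely choices, so probability 1/20; weight (1/7)·(1/20) = 1/140.
If it is in any of boxes 5, 6, and 7 (prior 1/7 each): that box was opened and seen not to hold the prize — ruled out; weight (1/7)·0 = 0 each.
The weights sum to 1/20.
So P(the gold coin in box 3 | the host opened box 5, box 6, and box 7) = (1/140) / (1/20) = 1/7.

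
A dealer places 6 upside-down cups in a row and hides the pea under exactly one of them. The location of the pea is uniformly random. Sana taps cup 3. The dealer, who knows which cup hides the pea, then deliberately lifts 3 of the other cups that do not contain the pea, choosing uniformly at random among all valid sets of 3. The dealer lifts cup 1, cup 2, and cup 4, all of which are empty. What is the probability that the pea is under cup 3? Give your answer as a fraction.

Apply Bayes' rule, conditioning on where the pea actually is.
If it is under any of cups 1, 2, and 4 (prior 1/6 each): that cup was opened and seen not to hold the prize — ruled out; weight (1/6)·0 = 0 each.
If it is under cup 3 (prior 1/6): the dealer has 10 equally likely choices, so probability 1/10; weight (1/6)·(1/10) = 1/60.
If it is under either of cups 5 and 6 (prior 1/6 each): the dealer has 4 equally likely choices, so probability 1/4; weight (1/6)·(1/4) = 1/24 each.
The weights sum to 1/10.
So P(the pea under cup 3 | the dealer opened cup 1, cup 2, and cup 4) = (1/60) / (1/10) = 1/6.

1/6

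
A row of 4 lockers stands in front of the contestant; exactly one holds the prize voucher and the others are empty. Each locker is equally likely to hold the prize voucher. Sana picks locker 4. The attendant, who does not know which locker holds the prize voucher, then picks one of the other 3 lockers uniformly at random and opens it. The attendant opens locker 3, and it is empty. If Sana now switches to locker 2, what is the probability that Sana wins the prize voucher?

1/3

Apply Bayes' rule, conditioning on where the prize voucher actually is.
If it is in any of lockers 1, 2, and 4 (prior 1/4 each): the attendant picks locker 3 with probability 1/3 regardless, and it is not the prize; weight (1/4)·(1/3) = 1/12 each.
If it is in locker 3 (prior 1/4): the attendant opened locker 3, so this case is ruled out; weight (1/4)·0 = 0.
The weights sum to 1/4.
So P(the prize voucher in locker 2 | the attendant opened locker 3) = (1/12) / (1/4) = 1/3.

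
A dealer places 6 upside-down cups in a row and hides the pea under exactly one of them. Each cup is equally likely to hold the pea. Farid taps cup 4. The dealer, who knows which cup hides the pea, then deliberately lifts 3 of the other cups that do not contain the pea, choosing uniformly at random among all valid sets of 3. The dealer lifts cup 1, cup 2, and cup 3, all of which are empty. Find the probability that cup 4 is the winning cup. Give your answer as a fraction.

Apply Bayes' rule, conditioning on where the pea actually is.
If it is under any of cups 1, 2, and 3 (prior 1/6 each): that cup was opened and seen not to hold the prize — ruled out; weight (1/6)·0 = 0 each.
If it is under cup 4 (prior 1/6): the dealer has 10 equally likely choices, so probability 1/10; weight (1/6)·(1/10) = 1/60.
If it is under either of cups 5 and 6 (prior 1/6 each): the dealer has 4 equally likely choices, so probability 1/4; weight (1/6)·(1/4) = 1/24 each.
The weights sum to 1/10.
So P(the pea under cup 4 | the dealer opened cup 1, cup 2, and cup 3) = (1/60) / (1/10) = 1/6.

1/6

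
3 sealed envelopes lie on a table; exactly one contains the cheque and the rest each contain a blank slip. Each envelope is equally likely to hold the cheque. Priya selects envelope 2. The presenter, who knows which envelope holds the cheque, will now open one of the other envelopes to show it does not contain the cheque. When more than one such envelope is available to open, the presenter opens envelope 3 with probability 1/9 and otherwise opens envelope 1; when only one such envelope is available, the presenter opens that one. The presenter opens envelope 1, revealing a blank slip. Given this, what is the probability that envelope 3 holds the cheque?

9/17

Consider each possible location of the cheque in turn.
If it is in envelope 1 (prior 1/3): the presenter opened envelope 1, so this case is ruled out; weight (1/3)·0 = 0.
If it is in envelope 2 (prior 1/3): envelope 3 is available but not opened, probability 8/9; weight (1/3)·(8/9) = 8/27.
If it is in envelope 3 (prior 1/3): only envelope 1 is available, probability 1; weight (1/3)·1 = 1/3.
The weights sum to 17/27.
So P(the cheque in envelope 3 | the presenter opened envelope 1) = (1/3) / (17/27) = 9/17.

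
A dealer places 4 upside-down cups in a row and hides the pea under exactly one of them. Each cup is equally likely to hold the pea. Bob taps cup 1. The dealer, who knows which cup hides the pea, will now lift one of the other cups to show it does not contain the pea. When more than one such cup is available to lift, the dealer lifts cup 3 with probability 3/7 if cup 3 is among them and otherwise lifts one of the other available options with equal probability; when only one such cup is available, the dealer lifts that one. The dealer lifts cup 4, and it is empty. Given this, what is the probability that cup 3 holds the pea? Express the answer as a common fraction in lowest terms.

7/19

Consider each possible location of the pea in turn.
If it is under cup 1 (prior 1/4): cup 3 is available but not opened; cup 4 gets probability (1 − 3/7)/2 = 2/7; weight (1/4)·(2/7) = 1/14.
If it is under cup 2 (prior 1/4): cup 3 is available but not opened, probability 4/7; weight (1/4)·(4/7) = 1/7.
If it is under cup 3 (prior 1/4): cup 3 holds the prize so is unavailable; the dealer chooses uniformly among the 2 others, probability 1/2; weight (1/4)·(1/2) = 1/8.
If it is under cup 4 (prior 1/4): the dealer opened cup 4, so this case is ruled out; weight (1/4)·0 = 0.
The weights sum to 19/56.
So P(the pea under cup 3 | the dealer opened cup 4) = (1/8) / (19/56) = 7/19.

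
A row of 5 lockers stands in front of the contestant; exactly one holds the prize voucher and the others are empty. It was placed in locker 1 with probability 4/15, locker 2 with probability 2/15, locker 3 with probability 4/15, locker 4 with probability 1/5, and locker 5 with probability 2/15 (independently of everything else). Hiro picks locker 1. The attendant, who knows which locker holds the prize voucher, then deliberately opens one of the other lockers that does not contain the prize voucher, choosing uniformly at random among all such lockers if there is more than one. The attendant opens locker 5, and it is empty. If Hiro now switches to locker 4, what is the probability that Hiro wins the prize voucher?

Condition on the true location of the prize voucher.
If it is in locker 1 (prior 4/15): the attendant has 4 equally likely choices, so probability 1/4; weight (4/15)·(1/4) = 1/15.
If it is in locker 2 (prior 2/15): the attendant has 3 equally likely choices, so probability 1/3; weight (2/15)·(1/3) = 2/45.
If it is in locker 3 (prior 4/15): the attendant has 3 equally likely choices, so probability 1/3; weight (4/15)·(1/3) = 4/45.
If it is in locker 4 (prior 1/5): the attendant has 3 equally likely choices, so probability 1/3; weight (1/5)·(1/3) = 1/15.
If it is in locker 5 (prior 2/15): the attendant opened locker 5, so this case is ruled out; weight (2/15)·0 = 0.
The weights sum to 4/15.
So P(the prize voucher in locker 4 | the attendant opened locker 5) = (1/15) / (4/15) = 1/4.

1/4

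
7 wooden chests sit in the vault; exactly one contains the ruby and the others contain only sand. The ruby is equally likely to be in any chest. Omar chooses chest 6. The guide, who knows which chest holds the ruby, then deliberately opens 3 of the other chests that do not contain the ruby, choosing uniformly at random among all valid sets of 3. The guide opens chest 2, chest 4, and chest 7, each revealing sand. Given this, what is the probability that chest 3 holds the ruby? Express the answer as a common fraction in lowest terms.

Consider each possible location of the ruby in turn.
If it is in any of chests 1, 3, and 5 (prior 1/7 each): the guide has 10 equally likely choices, so probability 1/10; weight (1/7)·(1/10) = 1/70 each.
If it is in any of chests 2, 4, and 7 (prior 1/7 each): that chest was opened and seen not to hold the prize — ruled out; weight (1/7)·0 = 0 each.
If it is in chest 6 (prior 1/7): the guide has 20 equally likely choices, so probability 1/20; weight (1/7)·(1/20) = 1/140.
The weights sum to 1/20.
So P(the ruby in chest 3 | the guide opened chest 2, chest 4, and chest 7) = (1/70) / (1/20) = 2/7.

2/7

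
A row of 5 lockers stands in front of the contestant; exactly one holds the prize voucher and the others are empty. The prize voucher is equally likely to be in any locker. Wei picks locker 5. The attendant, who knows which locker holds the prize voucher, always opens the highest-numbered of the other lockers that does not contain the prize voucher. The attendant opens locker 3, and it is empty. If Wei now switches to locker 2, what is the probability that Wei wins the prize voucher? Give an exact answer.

Apply Bayes' rule, conditioning on where the prize voucher actually is.
If it is in any of lockers 1, 2, and 5 (prior 1/5 each): the attendant would have opened locker 4 instead, probability 0; weight (1/5)·0 = 0 each.
If it is in locker 3 (prior 1/5): the attendant opened locker 3, so this case is ruled out; weight (1/5)·0 = 0.
If it is in locker 4 (prior 1/5): locker 3 is the highest-numbered option available, probability 1; weight (1/5)·1 = 1/5.
The weights sum to 1/5.
So P(the prize voucher in locker 2 | the attendant opened locker 3) = 0 / (1/5) = 0.

0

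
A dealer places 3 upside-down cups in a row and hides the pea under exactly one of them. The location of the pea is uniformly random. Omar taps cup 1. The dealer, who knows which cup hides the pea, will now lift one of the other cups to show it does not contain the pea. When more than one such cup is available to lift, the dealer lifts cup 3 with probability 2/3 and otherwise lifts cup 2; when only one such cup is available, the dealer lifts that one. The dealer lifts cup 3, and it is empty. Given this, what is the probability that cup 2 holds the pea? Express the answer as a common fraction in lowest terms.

Condition on the true location of the pea.
If it is under cup 1 (prior 1/3): cup 3 is available, opened with probability 2/3; weight (1/3)·(2/3) = 2/9.
If it is under cup 2 (prior 1/3): only cup 3 is available, probability 1; weight (1/3)·1 = 1/3.
If it is under cup 3 (prior 1/3): the dealer opened cup 3, so this case is ruled out; weight (1/3)·0 = 0.
The weights sum to 5/9.
So P(the pea under cup 2 | the dealer opened cup 3) = (1/3) / (5/9) = 3/5.

3/5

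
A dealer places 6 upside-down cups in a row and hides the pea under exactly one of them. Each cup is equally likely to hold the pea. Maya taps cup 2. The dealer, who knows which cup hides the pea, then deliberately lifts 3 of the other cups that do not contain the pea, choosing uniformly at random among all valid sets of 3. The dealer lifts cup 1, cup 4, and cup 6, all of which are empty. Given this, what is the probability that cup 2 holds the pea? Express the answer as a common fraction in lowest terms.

Condition on the true location of the pea.
If it is under any of cups 1, 4, and 6 (prior 1/6 each): that cup was opened and seen not to hold the prize — ruled out; weight (1/6)·0 = 0 each.
If it is under cup 2 (prior 1/6): the dealer has 10 equally likely choices, so probability 1/10; weight (1/6)·(1/10) = 1/60.
If it is under either of cups 3 and 5 (prior 1/6 each): the dealer has 4 equally likely choices, so probability 1/4; weight (1/6)·(1/4) = 1/24 each.
The weights sum to 1/10.
So P(the pea under cup 2 | the dealer opened cup 1, cup 4, and cup 6) = (1/60) / (1/10) = 1/6.

1/6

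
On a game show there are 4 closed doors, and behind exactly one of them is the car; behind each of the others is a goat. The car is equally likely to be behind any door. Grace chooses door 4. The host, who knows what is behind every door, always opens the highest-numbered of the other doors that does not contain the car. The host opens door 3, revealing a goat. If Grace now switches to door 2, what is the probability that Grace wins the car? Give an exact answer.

1/3

Condition on the true location of the car.
If it is behind any of doors 1, 2, and 4 (prior 1/4 each): door 3 is the highest-numbered option available, probability 1; weight (1/4)·1 = 1/4 each.
If it is behind door 3 (prior 1/4): the host opened door 3, so this case is ruled out; weight (1/4)·0 = 0.
The weights sum to 3/4.
So P(the car behind door 2 | the host opened door 3) = (1/4) / (3/4) = 1/3.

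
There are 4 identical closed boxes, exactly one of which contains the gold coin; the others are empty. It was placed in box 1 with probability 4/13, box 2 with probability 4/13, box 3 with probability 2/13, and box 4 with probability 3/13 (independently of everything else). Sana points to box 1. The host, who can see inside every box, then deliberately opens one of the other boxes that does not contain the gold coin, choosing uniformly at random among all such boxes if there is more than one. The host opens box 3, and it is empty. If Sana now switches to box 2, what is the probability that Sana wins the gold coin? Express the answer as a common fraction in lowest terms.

12/29

Consider each possible location of the gold coin in turn.
If it is in box 1 (prior 4/13): the host has 3 equally likely choices, so probability 1/3; weight (4/13)·(1/3) = 4/39.
If it is in box 2 (prior 4/13): the host has 2 equally likely choices, so probability 1/2; weight (4/13)·(1/2) = 2/13.
If it is in box 3 (prior 2/13): the host opened box 3, so this case is ruled out; weight (2/13)·0 = 0.
If it is in box 4 (prior 3/13): the host has 2 equally likely choices, so probability 1/2; weight (3/13)·(1/2) = 3/26.
The weights sum to 29/78.
So P(the gold coin in box 2 | the host opened box 3) = (2/13) / (29/78) = 12/29.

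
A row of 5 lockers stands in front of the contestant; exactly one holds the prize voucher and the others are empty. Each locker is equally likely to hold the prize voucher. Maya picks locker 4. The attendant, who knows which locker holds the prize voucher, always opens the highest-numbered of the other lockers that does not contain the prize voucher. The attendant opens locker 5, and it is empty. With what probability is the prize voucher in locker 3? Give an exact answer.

1/4

Apply Bayes' rule, conditioning on where the prize voucher actually is.
If it is in any of lockers 1, 2, 3, and 4 (prior 1/5 each): locker 5 is the highest-numbered option available, probability 1; weight (1/5)·1 = 1/5 each.
If it is in locker 5 (prior 1/5): the attendant opened locker 5, so this case is ruled out; weight (1/5)·0 = 0.
The weights sum to 4/5.
So P(the prize voucher in locker 3 | the attendant opened locker 5) = (1/5) / (4/5) = 1/4.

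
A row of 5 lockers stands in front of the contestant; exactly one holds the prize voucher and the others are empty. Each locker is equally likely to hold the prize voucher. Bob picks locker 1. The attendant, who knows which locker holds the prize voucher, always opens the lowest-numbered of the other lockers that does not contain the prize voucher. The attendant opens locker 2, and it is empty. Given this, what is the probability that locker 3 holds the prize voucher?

1/4

Condition on the true location of the prize voucher.
If it is in any of lockers 1, 3, 4, and 5 (prior 1/5 each): locker 2 is the lowest-numbered option available, probability 1; weight (1/5)·1 = 1/5 each.
If it is in locker 2 (prior 1/5): the attendant opened locker 2, so this case is ruled out; weight (1/5)·0 = 0.
The weights sum to 4/5.
So P(the prize voucher in locker 3 | the attendant opened locker 2) = (1/5) / (4/5) = 1/4.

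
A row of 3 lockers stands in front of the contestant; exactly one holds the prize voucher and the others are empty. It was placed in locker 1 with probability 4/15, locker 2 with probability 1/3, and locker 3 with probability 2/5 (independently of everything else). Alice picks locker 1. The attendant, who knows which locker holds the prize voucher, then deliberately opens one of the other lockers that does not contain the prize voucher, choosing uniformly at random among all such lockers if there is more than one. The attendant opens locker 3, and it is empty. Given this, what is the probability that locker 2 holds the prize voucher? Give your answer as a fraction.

5/7

Consider each possible location of the prize voucher in turn.
If it is in locker 1 (prior 4/15): the attendant has 2 equally likely choices, so probability 1/2; weight (4/15)·(1/2) = 2/15.
If it is in locker 2 (prior 1/3): the attendant has no choice, probability 1; weight (1/3)·1 = 1/3.
If it is in locker 3 (prior 2/5): the attendant opened locker 3, so this case is ruled out; weight (2/5)·0 = 0.
The weights sum to 7/15.
So P(the prize voucher in locker 2 | the attendant opened locker 3) = (1/3) / (7/15) = 5/7.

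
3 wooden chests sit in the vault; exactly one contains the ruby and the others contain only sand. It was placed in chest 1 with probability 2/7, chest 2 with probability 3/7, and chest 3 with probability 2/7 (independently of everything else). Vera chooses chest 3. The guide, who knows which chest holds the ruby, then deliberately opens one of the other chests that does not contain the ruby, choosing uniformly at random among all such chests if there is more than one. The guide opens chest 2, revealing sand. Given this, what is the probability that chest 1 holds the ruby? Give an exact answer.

2/3

Consider each possible location of the ruby in turn.
If it is in chest 1 (prior 2/7): the guide has no choice, probability 1; weight (2/7)·1 = 2/7.
If it is in chest 2 (prior 3/7): the guide opened chest 2, so this case is ruled out; weight (3/7)·0 = 0.
If it is in chest 3 (prior 2/7): the guide has 2 equally likely choices, so probability 1/2; weight (2/7)·(1/2) = 1/7.
The weights sum to 3/7.
So P(the ruby in chest 1 | the guide opened chest 2) = (2/7) / (3/7) = 2/3.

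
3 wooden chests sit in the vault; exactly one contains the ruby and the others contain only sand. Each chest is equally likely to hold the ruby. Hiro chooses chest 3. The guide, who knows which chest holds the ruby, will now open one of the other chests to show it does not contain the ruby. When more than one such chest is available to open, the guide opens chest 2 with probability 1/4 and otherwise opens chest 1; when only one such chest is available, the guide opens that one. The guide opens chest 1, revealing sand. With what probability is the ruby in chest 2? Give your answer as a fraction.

Consider each possible location of the ruby in turn.
If it is in chest 1 (prior 1/3): the guide opened chest 1, so this case is ruled out; weight (1/3)·0 = 0.
If it is in chest 2 (prior 1/3): only chest 1 is available, probability 1; weight (1/3)·1 = 1/3.
If it is in chest 3 (prior 1/3): chest 2 is available but not opened, probability 3/4; weight (1/3)·(3/4) = 1/4.
The weights sum to 7/12.
So P(the ruby in chest 2 | the guide opened chest 1) = (1/3) / (7/12) = 4/7.

4/7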